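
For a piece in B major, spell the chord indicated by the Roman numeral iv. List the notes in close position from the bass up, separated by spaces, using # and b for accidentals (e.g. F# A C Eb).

E G B

Scale degree 4 in B major is E; here the chord built on it is altered to a minor triad. iv is the minor subdominant, borrowed from the parallel minor.
So the chord is E-G-B, a minor triad.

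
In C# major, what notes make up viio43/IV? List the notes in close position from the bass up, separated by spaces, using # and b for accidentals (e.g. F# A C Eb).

B D E# G#

The slash marks an applied leading-tone chord: viio of IV. In C# major, IV is F#, so the leading tone to it is E#, a half step below.
Building a fully diminished seventh chord on E# gives E#-G#-B-D.
With the 43 figure the chord is in second inversion; from the bass B upward in close position it reads B-D-E#-G#.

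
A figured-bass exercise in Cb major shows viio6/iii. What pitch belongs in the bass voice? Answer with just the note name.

F

The applied chord viio6/iii is rooted on D: D-F-Ab.
The figure 6 means first inversion — the third is in the bass.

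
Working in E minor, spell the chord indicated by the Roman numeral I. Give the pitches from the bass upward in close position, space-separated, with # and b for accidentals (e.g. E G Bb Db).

E G# B

Scale degree 1 in E minor is E; here the chord built on it is altered to a major triad. I is the major tonic (Picardy third), borrowed from the parallel major.
So the chord is E-G#-B, a major triad.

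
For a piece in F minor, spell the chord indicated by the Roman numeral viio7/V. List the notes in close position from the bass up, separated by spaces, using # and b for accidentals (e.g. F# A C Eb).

The slash marks an applied leading-tone chord: viio of V. In F minor, V is C, so the leading tone to it is B, a half step below.
Building a fully diminished seventh chord on B gives B-D-F-Ab.

B D F Ab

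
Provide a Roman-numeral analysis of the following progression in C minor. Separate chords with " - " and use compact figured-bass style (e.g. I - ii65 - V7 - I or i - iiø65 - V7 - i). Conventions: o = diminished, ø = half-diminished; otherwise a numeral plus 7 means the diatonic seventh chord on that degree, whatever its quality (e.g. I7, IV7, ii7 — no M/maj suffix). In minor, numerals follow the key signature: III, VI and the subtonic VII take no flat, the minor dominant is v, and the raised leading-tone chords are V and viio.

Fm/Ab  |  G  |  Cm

Fm/Ab: root F is the subdominant; minor triad there is iv6.
G: major triad on G = scale degree 5 → V.
Cm: root C is the tonic; minor triad there is i.

iv6 - V - i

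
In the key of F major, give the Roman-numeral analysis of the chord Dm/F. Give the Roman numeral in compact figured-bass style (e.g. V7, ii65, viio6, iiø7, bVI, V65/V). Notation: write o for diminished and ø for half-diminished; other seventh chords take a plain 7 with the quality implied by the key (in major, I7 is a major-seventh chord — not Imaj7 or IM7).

Stacked in thirds the chord is D-F-A: a minor triad on D.
In F major, D is the submediant; the diatonic minor triad there is vi.
With F in the bass the chord is in first inversion, so the figured bass is 6.

vi6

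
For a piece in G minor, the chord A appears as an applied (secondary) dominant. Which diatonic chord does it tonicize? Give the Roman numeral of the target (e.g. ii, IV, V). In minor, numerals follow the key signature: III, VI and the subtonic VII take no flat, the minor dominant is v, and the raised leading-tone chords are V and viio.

The chord is a major triad on A.
A dominant resolves down a perfect fifth: A → D. In G minor, D is scale degree 5, i.e. V.

V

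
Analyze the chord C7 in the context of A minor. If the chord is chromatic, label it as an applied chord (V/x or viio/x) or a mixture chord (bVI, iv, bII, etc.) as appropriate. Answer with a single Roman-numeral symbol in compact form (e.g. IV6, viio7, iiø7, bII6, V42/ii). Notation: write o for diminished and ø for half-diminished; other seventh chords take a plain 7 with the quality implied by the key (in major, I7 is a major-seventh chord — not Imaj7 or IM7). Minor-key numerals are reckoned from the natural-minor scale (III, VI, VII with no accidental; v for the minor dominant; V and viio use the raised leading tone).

V7/VI

The pitches C-E-G-Bb form a dominant seventh chord rooted on C.
C is not a diatonic chord root with this quality in A minor, but it lies a perfect fifth above F (VI), so the chord functions as an applied dominant of VI.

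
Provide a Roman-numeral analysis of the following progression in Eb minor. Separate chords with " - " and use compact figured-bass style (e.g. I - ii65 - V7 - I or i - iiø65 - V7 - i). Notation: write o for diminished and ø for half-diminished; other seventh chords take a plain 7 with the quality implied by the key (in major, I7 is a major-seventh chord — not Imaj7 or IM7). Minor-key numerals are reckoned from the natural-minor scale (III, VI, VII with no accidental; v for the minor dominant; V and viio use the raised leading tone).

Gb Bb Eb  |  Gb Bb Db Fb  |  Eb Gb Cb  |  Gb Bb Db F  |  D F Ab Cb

Gb-Bb-Eb has root Eb, degree 1 in Eb minor, so i6.
Gb-Bb-Db-Fb is the secondary dominant of VI (dominant seventh chord on Gb): V7/VI.
Eb-Gb-Cb: root Cb is the submediant; major triad there is VI6.
Gb-Bb-Db-F: major seventh chord on Gb = scale degree 3 → III7.
D-F-Ab-Cb has root D, degree 7 in Eb minor, so viio7.

i6 - V7/VI - VI6 - III7 - viio7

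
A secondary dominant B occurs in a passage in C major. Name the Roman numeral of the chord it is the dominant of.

iii

The chord is a major triad on B.
A dominant resolves down a perfect fifth: B → E. In C major, E is scale degree 3, i.e. iii.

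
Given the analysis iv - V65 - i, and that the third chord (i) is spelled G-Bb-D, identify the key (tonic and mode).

G minor

i is given as G-Bb-D — a minor triad with root G.
If G is scale degree 1 and the mode makes that degree carry a minor triad, the tonic is G and the mode is minor.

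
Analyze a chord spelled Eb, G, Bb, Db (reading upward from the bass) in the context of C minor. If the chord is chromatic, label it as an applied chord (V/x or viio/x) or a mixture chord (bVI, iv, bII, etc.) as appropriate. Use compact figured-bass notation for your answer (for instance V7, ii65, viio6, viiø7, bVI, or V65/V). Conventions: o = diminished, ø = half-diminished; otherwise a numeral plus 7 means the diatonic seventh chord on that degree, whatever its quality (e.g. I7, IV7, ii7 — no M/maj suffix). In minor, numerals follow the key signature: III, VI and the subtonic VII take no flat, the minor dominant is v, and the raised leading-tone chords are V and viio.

V7/VI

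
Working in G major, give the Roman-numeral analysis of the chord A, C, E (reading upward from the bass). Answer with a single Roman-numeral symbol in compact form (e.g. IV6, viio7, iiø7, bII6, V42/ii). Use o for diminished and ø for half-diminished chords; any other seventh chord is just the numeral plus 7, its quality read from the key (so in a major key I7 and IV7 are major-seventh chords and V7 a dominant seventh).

ii

Stacked in thirds the chord is A-C-E: a minor triad on A.
A is scale degree 2 in G major, and a minor triad on that degree is written ii.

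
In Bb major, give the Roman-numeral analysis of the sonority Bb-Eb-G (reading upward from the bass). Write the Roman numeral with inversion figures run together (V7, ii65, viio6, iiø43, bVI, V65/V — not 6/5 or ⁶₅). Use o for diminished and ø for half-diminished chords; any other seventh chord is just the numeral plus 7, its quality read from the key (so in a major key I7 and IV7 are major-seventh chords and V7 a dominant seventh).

IV64

The pitches Eb-G-Bb form a major triad rooted on Eb.
Eb is scale degree 4 in Bb major, and a major triad on that degree is written IV.
With Bb in the bass the chord is in second inversion, so the figured bass is 64.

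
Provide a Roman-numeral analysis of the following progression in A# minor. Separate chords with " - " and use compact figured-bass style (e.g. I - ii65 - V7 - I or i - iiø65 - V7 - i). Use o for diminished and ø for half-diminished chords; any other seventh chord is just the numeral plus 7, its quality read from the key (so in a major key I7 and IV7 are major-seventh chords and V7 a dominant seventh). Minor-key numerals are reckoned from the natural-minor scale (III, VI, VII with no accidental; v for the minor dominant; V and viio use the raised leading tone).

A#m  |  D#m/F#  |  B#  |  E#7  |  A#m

i - iv6 - V/V - V7 - i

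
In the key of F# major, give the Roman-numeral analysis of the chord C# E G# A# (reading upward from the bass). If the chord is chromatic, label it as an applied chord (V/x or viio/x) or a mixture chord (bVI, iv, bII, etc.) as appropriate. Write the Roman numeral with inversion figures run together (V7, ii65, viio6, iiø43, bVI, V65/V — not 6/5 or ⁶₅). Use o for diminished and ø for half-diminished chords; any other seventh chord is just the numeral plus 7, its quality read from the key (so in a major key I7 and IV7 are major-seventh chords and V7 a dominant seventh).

viiø65/IV

Stacked in thirds the chord is A#-C#-E-G#: a half-diminished seventh chord on A#.
A# sits a half step below B (IV in F# major); a diminished chord there is the applied leading-tone chord of IV.
With C# in the bass the chord is in first inversion, so the figured bass is 65.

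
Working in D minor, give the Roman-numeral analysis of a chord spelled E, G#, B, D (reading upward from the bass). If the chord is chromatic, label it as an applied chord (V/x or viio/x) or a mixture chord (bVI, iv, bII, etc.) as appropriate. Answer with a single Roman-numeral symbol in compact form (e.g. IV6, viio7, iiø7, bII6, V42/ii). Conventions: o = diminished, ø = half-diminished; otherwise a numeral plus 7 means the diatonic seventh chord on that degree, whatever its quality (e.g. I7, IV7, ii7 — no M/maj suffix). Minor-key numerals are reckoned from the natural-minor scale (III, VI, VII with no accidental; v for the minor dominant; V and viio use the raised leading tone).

The pitches E-G#-B-D form a dominant seventh chord rooted on E.
E is not a diatonic chord root with this quality in D minor, but it lies a perfect fifth above A (V), so the chord functions as an applied dominant of V.

V7/V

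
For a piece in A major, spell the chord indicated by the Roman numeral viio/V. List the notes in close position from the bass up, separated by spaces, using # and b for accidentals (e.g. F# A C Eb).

D# F# A

viio/V is a secondary leading-tone chord. The target V is E in A major; the applied chord is rooted a semitone below, on D#.
Building a diminished triad on D# gives D#-F#-A.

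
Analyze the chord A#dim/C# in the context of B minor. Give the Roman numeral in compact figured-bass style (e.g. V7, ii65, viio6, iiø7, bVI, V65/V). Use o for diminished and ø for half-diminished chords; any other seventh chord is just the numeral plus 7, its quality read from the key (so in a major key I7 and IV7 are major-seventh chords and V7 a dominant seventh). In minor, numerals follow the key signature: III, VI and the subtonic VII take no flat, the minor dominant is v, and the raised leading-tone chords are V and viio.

The pitches A#-C#-E form a diminished triad rooted on A#.
A# is scale degree 7 in B minor, and a diminished triad on that degree is written viio.
With C# in the bass the chord is in first inversion, so the figured bass is 6.

viio6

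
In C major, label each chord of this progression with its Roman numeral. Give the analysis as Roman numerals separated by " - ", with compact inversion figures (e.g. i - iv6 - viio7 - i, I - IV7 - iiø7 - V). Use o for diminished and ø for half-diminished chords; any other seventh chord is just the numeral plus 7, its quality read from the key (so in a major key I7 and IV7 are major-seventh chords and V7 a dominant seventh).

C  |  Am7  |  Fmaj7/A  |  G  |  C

I - vi7 - IV65 - V - I

C has root C, degree 1 in C major, so I.
Am7: minor seventh chord on A = scale degree 6 → vi7.
Fmaj7/A: major seventh chord on F = scale degree 4 → IV65.
G: root G is the dominant; major triad there is V.
C: major triad on C = scale degree 1 → I.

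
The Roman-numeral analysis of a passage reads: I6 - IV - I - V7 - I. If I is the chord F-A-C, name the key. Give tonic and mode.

The anchor chord is a major triad on F, labeled I.
If F is scale degree 1 and the mode makes that degree carry a major triad, the tonic is F and the mode is major.

F major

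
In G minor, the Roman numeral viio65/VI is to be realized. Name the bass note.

The applied chord viio65/VI is rooted on D: D-F-Ab-Cb.
The figure 65 means first inversion — the third is in the bass.

F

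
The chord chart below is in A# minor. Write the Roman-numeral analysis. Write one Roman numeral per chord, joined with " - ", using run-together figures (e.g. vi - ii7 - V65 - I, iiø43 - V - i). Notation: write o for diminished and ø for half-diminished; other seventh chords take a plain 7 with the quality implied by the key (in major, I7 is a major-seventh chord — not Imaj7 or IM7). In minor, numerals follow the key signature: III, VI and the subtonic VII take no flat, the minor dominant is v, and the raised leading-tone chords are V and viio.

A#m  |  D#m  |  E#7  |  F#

A#m: root A# is the tonic; minor triad there is i.
D#m has root D#, degree 4 in A# minor, so iv.
E#7 has root E#, degree 5 in A# minor, so V7.
F# has root F#, degree 6 in A# minor, so VI.

i - iv - V7 - VI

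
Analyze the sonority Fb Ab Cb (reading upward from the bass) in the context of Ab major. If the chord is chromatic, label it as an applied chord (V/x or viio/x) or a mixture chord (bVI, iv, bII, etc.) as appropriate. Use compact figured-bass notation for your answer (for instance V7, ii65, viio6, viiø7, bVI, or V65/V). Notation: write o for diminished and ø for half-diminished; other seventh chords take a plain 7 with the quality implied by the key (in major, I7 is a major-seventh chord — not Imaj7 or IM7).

Stacked in thirds the chord is Fb-Ab-Cb: a major triad on Fb.
Fb is the lowered sixth degree of Ab major (diatonic 6 would be F). This is a major triad on the lowered sixth degree, borrowed from the parallel minor.

bVI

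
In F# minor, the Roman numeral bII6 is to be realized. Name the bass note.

B

bII in F# minor has root G; the chord is G-B-D.
The figure 6 means first inversion — the third is in the bass.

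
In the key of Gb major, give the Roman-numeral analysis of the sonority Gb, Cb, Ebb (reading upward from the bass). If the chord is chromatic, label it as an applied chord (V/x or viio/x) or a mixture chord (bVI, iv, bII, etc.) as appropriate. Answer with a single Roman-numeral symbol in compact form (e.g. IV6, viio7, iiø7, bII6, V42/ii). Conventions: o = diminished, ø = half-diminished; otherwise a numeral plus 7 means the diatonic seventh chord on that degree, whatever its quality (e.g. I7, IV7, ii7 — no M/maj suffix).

Stacked in thirds the chord is Cb-Ebb-Gb: a minor triad on Cb.
Cb is the fourth degree of Gb major. This is the minor subdominant, borrowed from the parallel minor.
With Gb in the bass the chord is in second inversion, so the figured bass is 64.

iv64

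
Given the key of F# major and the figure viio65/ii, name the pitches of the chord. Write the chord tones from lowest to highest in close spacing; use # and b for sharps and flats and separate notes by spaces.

The slash marks an applied leading-tone chord: viio of ii. In F# major, ii is G#, so the leading tone to it is F##, a half step below.
Building a fully diminished seventh chord on F## gives F##-A#-C#-E.
With the 65 figure the chord is in first inversion; from the bass A# upward in close position it reads A#-C#-E-F##.

A# C# E F##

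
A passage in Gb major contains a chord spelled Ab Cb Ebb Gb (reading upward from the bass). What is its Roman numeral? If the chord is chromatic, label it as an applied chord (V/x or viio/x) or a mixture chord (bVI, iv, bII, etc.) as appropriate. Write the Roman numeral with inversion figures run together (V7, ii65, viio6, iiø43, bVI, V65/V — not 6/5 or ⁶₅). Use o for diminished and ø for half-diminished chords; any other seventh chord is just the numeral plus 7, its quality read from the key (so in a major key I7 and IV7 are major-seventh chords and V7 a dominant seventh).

iiø7

Stacked in thirds the chord is Ab-Cb-Ebb-Gb: a half-diminished seventh chord on Ab.
Ab is the second degree of Gb major. This is the half-diminished supertonic seventh, borrowed from the parallel minor.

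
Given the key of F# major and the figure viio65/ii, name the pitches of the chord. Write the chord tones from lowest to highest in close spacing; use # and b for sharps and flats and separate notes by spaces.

A# C# E F##

viio65/ii is a secondary leading-tone chord. The target ii is G# in F# major; the applied chord is rooted a semitone below, on F##.
Building a fully diminished seventh chord on F## gives F##-A#-C#-E.
The figured bass 65 indicates first inversion, placing the third (A#) in the bass: A#-C#-E-F##.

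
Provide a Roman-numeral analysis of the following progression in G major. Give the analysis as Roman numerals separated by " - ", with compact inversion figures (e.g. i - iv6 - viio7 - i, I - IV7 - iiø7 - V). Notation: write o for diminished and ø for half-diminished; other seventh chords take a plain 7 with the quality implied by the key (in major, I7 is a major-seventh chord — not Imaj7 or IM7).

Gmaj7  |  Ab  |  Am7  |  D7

I7 - bII - ii7 - V7

Gmaj7: major seventh chord on G = scale degree 1 → I7.
Ab: major triad on Ab — chromatic; Ab is the lowered second degree, so this is the Neapolitan chord, bII.
Am7: root A is the supertonic; minor seventh chord there is ii7.
D7 has root D, degree 5 in G major, so V7.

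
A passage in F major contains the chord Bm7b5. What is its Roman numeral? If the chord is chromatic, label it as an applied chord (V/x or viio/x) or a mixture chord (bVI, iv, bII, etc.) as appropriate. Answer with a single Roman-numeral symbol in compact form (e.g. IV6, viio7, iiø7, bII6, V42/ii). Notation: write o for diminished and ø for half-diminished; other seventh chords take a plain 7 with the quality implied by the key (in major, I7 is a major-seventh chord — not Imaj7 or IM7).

Stacked in thirds the chord is B-D-F-A: a half-diminished seventh chord on B.
B sits a half step below C (V in F major); a diminished chord there is the applied leading-tone chord of V.

viiø7/V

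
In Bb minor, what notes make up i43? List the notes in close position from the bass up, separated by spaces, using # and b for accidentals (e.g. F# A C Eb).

F Ab Bb Db

The numeral's case and figure indicate a minor seventh chord. In Bb minor its root, the first degree, is Bb.
Stacking thirds from Bb gives Bb-Db-F-Ab.
The figured bass 43 indicates second inversion, placing the fifth (F) in the bass: F-Ab-Bb-Db.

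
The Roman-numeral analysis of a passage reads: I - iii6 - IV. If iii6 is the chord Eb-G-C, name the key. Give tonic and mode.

Ab major

iii6 is given as Eb-G-C — a minor triad with root C.
Counting down 2 scale steps from C places the tonic on Ab; a minor triad on degree 3 is diatonic only in major.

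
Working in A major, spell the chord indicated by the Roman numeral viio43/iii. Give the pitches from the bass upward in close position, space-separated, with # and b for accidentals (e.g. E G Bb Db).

F# A B# D#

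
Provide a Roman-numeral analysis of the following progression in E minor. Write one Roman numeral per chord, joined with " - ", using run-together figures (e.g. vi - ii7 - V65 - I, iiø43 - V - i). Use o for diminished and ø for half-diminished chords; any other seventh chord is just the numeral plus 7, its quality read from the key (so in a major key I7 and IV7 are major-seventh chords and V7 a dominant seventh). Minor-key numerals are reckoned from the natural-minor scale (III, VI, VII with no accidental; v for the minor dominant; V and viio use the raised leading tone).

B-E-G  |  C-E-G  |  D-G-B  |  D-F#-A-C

i64 - VI - III64 - VII7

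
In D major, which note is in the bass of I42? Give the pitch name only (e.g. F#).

C#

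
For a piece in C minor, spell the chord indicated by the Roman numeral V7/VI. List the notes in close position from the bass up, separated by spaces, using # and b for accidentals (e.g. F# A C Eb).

V7/VI is a secondary dominant — the dominant seventh of VI. VI in C minor is Ab, so the applied chord's root is Eb, a perfect fifth above.
Building a dominant seventh chord on Eb gives Eb-G-Bb-Db.

Eb G Bb Db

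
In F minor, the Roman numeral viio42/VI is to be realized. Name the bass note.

The applied chord viio42/VI is rooted on C: C-Eb-Gb-Bbb.
The figure 42 means third inversion — the seventh is in the bass.

Bbb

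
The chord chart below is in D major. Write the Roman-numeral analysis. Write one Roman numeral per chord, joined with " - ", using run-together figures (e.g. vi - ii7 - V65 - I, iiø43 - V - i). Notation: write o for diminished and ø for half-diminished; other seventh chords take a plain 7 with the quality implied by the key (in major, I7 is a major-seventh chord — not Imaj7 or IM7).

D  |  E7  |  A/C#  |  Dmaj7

I - V7/V - V6 - I7

D has root D, degree 1 in D major, so I.
E7: chromatic; E is V of V, so V7/V.
A/C#: major triad on A = scale degree 5 → V6.
Dmaj7: root D is the tonic; major seventh chord there is I7.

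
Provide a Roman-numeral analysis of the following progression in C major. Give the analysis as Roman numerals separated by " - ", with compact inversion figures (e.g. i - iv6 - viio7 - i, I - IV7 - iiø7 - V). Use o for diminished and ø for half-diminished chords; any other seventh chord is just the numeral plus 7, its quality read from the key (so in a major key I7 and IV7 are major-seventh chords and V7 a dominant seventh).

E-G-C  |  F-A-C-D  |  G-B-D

I6 - ii65 - V

E-G-C has root C, degree 1 in C major, so I6.
F-A-C-D has root D, degree 2 in C major, so ii65.
G-B-D: root G is the dominant; major triad there is V.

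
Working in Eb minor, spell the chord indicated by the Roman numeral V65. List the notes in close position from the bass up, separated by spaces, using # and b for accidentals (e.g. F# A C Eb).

D F Ab Bb

In Eb minor, scale degree 5 is Bb. The dominant is major (leading tone raised), so V is a dominant seventh chord.
That chord is spelled Bb-D-F-Ab.
With the 65 figure the chord is in first inversion; from the bass D upward in close position it reads D-F-Ab-Bb.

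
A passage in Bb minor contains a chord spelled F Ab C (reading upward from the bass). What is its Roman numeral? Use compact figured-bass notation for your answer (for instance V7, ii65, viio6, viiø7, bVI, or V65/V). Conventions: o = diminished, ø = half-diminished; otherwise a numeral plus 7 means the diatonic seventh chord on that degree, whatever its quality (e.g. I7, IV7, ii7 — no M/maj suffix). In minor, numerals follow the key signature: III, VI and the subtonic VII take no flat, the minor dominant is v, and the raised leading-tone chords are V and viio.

v

The pitches F-Ab-C form a minor triad rooted on F.
In Bb minor, F is the dominant; the diatonic minor triad there is v.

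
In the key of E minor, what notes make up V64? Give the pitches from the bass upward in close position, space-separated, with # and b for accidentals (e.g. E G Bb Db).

In E minor, the fifth degree is B. The dominant is major (leading tone raised), so V is a major triad.
Stacking thirds from B gives B-D#-F#.
With the 64 figure the chord is in second inversion; from the bass F# upward in close position it reads F#-B-D#.

F# B D#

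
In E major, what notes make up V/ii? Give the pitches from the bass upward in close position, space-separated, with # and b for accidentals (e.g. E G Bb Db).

C# E# G#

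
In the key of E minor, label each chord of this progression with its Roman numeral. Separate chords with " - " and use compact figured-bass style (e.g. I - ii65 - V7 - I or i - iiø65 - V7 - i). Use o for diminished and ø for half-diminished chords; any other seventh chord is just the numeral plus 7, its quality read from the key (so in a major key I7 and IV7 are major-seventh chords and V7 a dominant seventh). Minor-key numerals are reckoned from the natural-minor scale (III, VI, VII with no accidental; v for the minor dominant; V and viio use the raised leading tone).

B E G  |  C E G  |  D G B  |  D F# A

i64 - VI - III64 - VII

B-E-G: minor triad on E = scale degree 1 → i64.
C-E-G has root C, degree 6 in E minor, so VI.
D-G-B: root G is the mediant; major triad there is III64.
D-F#-A has root D, degree 7 in E minor, so VII.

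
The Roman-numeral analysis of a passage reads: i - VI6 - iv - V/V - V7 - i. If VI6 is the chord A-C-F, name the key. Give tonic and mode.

The chord F/A is a major triad rooted on F; its label is VI6.
If F is scale degree 6 and the mode makes that degree carry a major triad, the tonic is A and the mode is minor.

A minor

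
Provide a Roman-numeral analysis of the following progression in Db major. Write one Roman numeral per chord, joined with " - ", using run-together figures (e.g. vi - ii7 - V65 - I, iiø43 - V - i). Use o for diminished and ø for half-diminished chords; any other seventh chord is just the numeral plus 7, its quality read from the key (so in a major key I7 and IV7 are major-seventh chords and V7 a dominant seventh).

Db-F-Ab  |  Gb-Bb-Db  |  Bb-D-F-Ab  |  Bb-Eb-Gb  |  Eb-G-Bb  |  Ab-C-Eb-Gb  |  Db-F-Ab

I - IV - V7/ii - ii64 - V/V - V7 - I

Db-F-Ab: major triad on Db = scale degree 1 → I.
Gb-Bb-Db: root Gb is the subdominant; major triad there is IV.
Bb-D-F-Ab is the secondary dominant of ii (dominant seventh chord on Bb): V7/ii.
Bb-Eb-Gb: minor triad on Eb = scale degree 2 → ii64.
Eb-G-Bb: a major triad on Eb, the applied dominant of V → V/V.
Ab-C-Eb-Gb has root Ab, degree 5 in Db major, so V7.
Db-F-Ab: root Db is the tonic; major triad there is I.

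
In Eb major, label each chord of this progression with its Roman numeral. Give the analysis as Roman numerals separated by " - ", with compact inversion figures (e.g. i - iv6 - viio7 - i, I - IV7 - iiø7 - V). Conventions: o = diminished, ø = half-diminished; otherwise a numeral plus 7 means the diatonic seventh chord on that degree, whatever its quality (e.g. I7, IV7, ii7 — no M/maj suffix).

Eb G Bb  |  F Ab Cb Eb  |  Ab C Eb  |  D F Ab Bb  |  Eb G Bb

I - iiø7 - IV - V65 - I

Eb-G-Bb has root Eb, degree 1 in Eb major, so I.
F-Ab-Cb-Eb: half-diminished seventh chord on F — chromatic; iiø7 (borrowed from the parallel minor).
Ab-C-Eb has root Ab, degree 4 in Eb major, so IV.
D-F-Ab-Bb: dominant seventh chord on Bb = scale degree 5 → V65.
Eb-G-Bb has root Eb, degree 1 in Eb major, so I.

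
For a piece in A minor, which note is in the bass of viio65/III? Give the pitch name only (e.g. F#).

D

The applied chord viio65/III is rooted on B: B-D-F-Ab.
The figure 65 means first inversion — the third is in the bass.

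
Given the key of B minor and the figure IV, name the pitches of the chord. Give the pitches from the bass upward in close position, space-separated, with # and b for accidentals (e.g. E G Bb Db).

E G# B

Scale degree 4 in B minor is E; here the chord built on it is altered to a major triad. IV is the major subdominant, borrowed from the parallel major.
So the chord is E-G#-B.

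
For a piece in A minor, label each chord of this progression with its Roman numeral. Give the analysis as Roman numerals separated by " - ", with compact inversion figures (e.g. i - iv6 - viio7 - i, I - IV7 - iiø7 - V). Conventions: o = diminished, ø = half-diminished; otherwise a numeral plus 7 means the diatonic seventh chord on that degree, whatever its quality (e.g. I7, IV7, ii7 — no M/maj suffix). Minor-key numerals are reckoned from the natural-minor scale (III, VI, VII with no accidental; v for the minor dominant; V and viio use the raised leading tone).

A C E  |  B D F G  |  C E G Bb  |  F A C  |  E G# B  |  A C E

A-C-E: minor triad on A = scale degree 1 → i.
B-D-F-G: root G is the subtonic; dominant seventh chord there is VII65.
C-E-G-Bb: a dominant seventh chord on C, the applied dominant of VI → V7/VI.
F-A-C has root F, degree 6 in A minor, so VI.
E-G#-B has root E, degree 5 in A minor, so V.
A-C-E: root A is the tonic; minor triad there is i.

i - VII65 - V7/VI - VI - V - i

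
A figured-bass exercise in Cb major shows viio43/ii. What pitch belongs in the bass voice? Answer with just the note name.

The applied chord viio43/ii is rooted on C: C-Eb-Gb-Bbb.
The figure 43 means second inversion — the fifth is in the bass.

Gb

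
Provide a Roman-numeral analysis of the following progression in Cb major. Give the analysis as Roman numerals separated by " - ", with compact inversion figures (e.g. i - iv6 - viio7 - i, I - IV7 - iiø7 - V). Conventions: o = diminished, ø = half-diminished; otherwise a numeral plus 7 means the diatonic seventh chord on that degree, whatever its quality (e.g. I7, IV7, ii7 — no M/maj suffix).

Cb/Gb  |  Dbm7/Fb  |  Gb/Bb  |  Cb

I64 - ii65 - V6 - I

Cb/Gb: root Cb is the tonic; major triad there is I64.
Dbm7/Fb: minor seventh chord on Db = scale degree 2 → ii65.
Gb/Bb has root Gb, degree 5 in Cb major, so V6.
Cb: root Cb is the tonic; major triad there is I.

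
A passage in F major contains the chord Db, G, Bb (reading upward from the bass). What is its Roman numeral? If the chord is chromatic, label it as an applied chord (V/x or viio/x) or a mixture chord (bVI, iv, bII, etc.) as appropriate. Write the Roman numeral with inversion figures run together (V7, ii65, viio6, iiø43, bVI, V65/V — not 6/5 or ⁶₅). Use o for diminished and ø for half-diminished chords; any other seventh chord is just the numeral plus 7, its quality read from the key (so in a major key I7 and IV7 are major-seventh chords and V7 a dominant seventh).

iio64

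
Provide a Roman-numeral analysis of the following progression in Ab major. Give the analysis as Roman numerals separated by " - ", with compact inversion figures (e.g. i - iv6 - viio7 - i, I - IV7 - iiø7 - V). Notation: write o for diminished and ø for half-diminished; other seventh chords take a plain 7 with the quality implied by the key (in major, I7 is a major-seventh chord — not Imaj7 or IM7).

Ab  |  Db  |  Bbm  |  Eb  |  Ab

I - IV - ii - V - I

Ab has root Ab, degree 1 in Ab major, so I.
Db has root Db, degree 4 in Ab major, so IV.
Bbm: root Bb is the supertonic; minor triad there is ii.
Eb has root Eb, degree 5 in Ab major, so V.
Ab: root Ab is the tonic; major triad there is I.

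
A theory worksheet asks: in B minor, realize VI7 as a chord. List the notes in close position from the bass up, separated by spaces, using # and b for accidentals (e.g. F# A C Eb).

The numeral's case and figure indicate a major seventh chord. In B minor its root, scale degree 6, is G.
Stacking thirds from G gives G-B-D-F#.

G B D F#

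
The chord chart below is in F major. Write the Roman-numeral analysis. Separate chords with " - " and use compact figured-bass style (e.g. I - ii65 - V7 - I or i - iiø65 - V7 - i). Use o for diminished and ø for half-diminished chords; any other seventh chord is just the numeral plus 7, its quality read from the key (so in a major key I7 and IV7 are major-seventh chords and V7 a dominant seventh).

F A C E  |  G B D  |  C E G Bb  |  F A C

F-A-C-E has root F, degree 1 in F major, so I7.
G-B-D is the secondary dominant of V (major triad on G): V/V.
C-E-G-Bb: dominant seventh chord on C = scale degree 5 → V7.
F-A-C has root F, degree 1 in F major, so I.

I7 - V/V - V7 - I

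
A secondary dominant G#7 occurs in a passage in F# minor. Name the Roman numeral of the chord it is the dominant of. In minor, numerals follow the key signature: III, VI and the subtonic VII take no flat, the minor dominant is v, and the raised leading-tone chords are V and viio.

The chord is a dominant seventh chord on G#.
A dominant resolves down a perfect fifth: G# → C#. In F# minor, C# is scale degree 5, i.e. V.

V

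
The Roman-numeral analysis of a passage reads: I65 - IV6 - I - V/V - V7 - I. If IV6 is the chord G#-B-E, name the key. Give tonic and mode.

The anchor chord is a major triad on E, labeled IV6.
Counting down 3 scale steps from E places the tonic on B; a major triad on degree 4 is diatonic only in major.

B major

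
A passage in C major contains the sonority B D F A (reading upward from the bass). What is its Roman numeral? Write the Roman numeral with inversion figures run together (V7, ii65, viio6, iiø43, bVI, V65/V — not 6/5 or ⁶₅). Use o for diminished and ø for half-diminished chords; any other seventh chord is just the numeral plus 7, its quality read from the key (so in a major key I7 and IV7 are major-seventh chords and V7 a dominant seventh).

viiø7

Stacked in thirds the chord is B-D-F-A: a half-diminished seventh chord on B.
B is scale degree 7 in C major, and a half-diminished seventh chord on that degree is written viiø7.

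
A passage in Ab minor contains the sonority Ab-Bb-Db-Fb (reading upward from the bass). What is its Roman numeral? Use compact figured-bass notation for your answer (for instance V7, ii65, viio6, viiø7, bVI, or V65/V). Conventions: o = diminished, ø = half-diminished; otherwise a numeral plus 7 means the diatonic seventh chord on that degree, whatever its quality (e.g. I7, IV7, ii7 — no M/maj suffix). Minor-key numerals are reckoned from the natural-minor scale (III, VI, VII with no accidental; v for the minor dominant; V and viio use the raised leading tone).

iiø42

The pitches Bb-Db-Fb-Ab form a half-diminished seventh chord rooted on Bb.
Bb is scale degree 2 in Ab minor, and a half-diminished seventh chord on that degree is written iiø7.
With Ab in the bass the chord is in third inversion, so the figured bass is 42.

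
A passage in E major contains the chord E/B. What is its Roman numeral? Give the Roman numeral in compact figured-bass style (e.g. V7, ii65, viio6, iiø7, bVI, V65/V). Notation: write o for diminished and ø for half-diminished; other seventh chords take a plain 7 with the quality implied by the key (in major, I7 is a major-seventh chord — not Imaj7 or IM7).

I64

Stacked in thirds the chord is E-G#-B: a major triad on E.
In E major, E is the tonic; the diatonic major triad there is I.
With B in the bass the chord is in second inversion, so the figured bass is 64.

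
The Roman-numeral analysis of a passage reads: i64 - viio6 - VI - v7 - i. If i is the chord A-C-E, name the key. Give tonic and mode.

i is given as A-C-E — a minor triad with root A.
If A is scale degree 1 and the mode makes that degree carry a minor triad, the tonic is A and the mode is minor.

A minor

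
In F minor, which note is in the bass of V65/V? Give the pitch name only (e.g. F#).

The applied chord V65/V is rooted on G: G-B-D-F.
The figure 65 means first inversion — the third is in the bass.

B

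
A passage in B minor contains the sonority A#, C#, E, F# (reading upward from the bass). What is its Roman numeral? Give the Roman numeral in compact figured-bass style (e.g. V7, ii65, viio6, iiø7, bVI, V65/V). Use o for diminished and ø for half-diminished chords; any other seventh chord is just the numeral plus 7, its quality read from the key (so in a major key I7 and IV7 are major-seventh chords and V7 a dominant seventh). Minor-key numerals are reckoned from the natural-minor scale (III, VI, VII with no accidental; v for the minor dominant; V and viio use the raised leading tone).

The pitches F#-A#-C#-E form a dominant seventh chord rooted on F#.
In B minor, F# is the dominant; the diatonic dominant seventh chord there is V7.
With A# in the bass the chord is in first inversion, so the figured bass is 65.

V65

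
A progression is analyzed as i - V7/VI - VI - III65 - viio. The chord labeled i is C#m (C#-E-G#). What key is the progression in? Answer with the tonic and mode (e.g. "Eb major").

C# minor

The chord C#m is a minor triad rooted on C#; its label is i.
If C# is scale degree 1 and the mode makes that degree carry a minor triad, the tonic is C# and the mode is minor.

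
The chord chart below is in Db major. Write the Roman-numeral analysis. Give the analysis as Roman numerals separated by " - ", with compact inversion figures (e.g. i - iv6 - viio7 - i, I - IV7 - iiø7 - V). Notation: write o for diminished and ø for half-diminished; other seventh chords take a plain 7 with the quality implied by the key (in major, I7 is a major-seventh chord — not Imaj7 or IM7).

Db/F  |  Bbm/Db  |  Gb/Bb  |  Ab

I6 - vi6 - IV6 - V

Db/F has root Db, degree 1 in Db major, so I6.
Bbm/Db has root Bb, degree 6 in Db major, so vi6.
Gb/Bb: major triad on Gb = scale degree 4 → IV6.
Ab: major triad on Ab = scale degree 5 → V.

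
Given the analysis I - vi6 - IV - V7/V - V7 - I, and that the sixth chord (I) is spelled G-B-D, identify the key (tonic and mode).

The anchor chord is a major triad on G, labeled I.
If G is scale degree 1 and the mode makes that degree carry a major triad, the tonic is G and the mode is major.

G major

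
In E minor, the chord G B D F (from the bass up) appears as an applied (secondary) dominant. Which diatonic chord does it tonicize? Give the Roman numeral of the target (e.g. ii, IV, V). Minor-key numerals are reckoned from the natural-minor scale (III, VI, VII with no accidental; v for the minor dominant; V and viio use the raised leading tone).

The chord is a dominant seventh chord on G.
A dominant resolves down a perfect fifth: G → C. In E minor, C is scale degree 6, i.e. VI.

VI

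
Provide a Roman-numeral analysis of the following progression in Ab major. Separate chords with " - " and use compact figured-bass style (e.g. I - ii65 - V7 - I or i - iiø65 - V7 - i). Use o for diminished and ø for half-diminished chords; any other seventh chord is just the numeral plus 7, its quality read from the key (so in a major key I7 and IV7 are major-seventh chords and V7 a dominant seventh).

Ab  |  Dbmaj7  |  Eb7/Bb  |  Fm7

Ab: root Ab is the tonic; major triad there is I.
Dbmaj7 has root Db, degree 4 in Ab major, so IV7.
Eb7/Bb: root Eb is the dominant; dominant seventh chord there is V43.
Fm7: minor seventh chord on F = scale degree 6 → vi7.

I - IV7 - V43 - vi7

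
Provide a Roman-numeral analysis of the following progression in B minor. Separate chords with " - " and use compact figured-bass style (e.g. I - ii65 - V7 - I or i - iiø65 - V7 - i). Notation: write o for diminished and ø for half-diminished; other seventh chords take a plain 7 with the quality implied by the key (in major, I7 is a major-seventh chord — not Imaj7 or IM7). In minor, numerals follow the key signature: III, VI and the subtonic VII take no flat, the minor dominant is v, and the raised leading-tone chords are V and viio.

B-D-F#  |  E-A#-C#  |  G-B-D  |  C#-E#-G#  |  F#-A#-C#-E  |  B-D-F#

B-D-F# has root B, degree 1 in B minor, so i.
E-A#-C#: root A# is the leading tone; diminished triad there is viio64.
G-B-D: root G is the submediant; major triad there is VI.
C#-E#-G# is the secondary dominant of V (major triad on C#): V/V.
F#-A#-C#-E: dominant seventh chord on F# = scale degree 5 → V7.
B-D-F#: minor triad on B = scale degree 1 → i.

i - viio64 - VI - V/V - V7 - i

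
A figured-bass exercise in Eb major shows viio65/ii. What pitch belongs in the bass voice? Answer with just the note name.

G

The applied chord viio65/ii is rooted on E: E-G-Bb-Db.
The figure 65 means first inversion — the third is in the bass.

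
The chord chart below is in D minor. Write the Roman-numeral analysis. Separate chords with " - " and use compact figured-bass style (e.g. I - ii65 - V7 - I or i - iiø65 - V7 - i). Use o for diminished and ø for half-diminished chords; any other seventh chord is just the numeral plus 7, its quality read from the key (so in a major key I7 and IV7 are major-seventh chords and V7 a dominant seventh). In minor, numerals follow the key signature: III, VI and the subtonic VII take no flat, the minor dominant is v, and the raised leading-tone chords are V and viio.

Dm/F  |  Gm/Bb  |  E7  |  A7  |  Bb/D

i6 - iv6 - V7/V - V7 - VI6

Dm/F: root D is the tonic; minor triad there is i6.
Gm/Bb: minor triad on G = scale degree 4 → iv6.
E7: chromatic; E is V of V, so V7/V.
A7: dominant seventh chord on A = scale degree 5 → V7.
Bb/D: major triad on Bb = scale degree 6 → VI6.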